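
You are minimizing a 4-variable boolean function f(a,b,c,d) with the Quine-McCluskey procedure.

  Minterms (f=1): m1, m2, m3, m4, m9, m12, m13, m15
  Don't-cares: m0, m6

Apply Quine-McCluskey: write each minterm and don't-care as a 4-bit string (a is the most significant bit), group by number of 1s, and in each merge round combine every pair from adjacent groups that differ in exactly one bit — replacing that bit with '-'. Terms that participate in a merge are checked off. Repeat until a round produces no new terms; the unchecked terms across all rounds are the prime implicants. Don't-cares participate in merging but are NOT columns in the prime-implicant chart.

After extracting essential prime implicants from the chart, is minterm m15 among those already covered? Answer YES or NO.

Round 0: 0000✓ 0001✓ 0010✓ 0011✓ 0100✓ 0110✓ 1001✓ 1100✓ 1101✓ 1111✓
Round 1: -001 -100 0-00✓ 0-10✓ 00-0✓ 00-1✓ 000-✓ 001-✓ 01-0✓ 1-01 11-1 110-
Round 2: 0--0 00--
PIs = {-001, -100, 0--0, 00--, 1-01, 11-1, 110-}
Coverage chart:
  m1: -001,00--
  m2: 0--0,00--
  m3: 00-- ←essential
  m4: -100,0--0
  m9: -001,1-01
  m12: -100,110-
  m13: 1-01,11-1,110-
  m15: 11-1 ←essential
Essential: 00--, 11-1

YES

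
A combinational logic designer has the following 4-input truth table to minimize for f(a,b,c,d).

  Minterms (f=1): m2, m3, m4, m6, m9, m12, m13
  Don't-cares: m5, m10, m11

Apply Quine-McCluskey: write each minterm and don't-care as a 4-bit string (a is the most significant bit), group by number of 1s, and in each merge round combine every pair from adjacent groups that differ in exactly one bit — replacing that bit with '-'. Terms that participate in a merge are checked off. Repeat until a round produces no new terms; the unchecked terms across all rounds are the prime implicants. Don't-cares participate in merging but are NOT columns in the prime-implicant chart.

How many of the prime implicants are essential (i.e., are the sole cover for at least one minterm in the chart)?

2

size-2^0 implicants → 0010(✓)  0011(✓)  0100(✓)  0101(✓)  0110(✓)  1001(✓)  1010(✓)  1011(✓)  1100(✓)  1101(✓)
size-2^1 implicants → -010(✓)  -011(✓)  -100(✓)  -101(✓)  0-10  001-(✓)  01-0  010-(✓)  1-01  10-1  101-(✓)  110-(✓)
size-2^2 implicants → -01-  -10-
Unchecked terms (primes): -01-, -10-, 0-10, 01-0, 1-01, 10-1
Minterm coverage:
  m2 ⊆ -01-,0-10
  m3 ⊆ -01- [E]
  m4 ⊆ -10-,01-0
  m6 ⊆ 0-10,01-0
  m9 ⊆ 1-01,10-1
  m12 ⊆ -10- [E]
  m13 ⊆ -10-,1-01
E = {-01-, -10-}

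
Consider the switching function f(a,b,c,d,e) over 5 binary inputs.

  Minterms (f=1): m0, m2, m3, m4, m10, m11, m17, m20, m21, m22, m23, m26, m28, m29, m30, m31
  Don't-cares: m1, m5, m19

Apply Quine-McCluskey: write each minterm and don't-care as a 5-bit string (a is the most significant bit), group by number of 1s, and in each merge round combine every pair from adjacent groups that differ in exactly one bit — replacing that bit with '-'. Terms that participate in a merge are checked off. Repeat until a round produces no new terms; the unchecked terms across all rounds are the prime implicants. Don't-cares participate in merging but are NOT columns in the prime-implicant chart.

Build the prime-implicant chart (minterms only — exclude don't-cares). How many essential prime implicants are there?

size-2^0 implicants → 00000(✓)  00001(✓)  00010(✓)  00011(✓)  00100(✓)  00101(✓)  01010(✓)  01011(✓)  10001(✓)  10011(✓)  10100(✓)  10101(✓)  10110(✓)  10111(✓)  11010(✓)  11100(✓)  11101(✓)  11110(✓)  11111(✓)
size-2^1 implicants → -0001(✓)  -0011(✓)  -0100(✓)  -0101(✓)  -1010  0-010(✓)  0-011(✓)  00-00(✓)  00-01(✓)  000-0(✓)  000-1(✓)  0000-(✓)  0001-(✓)  0010-(✓)  0101-(✓)  1-100(✓)  1-101(✓)  1-110(✓)  1-111(✓)  10-01(✓)  10-11(✓)  100-1(✓)  101-0(✓)  101-1(✓)  1010-(✓)  1011-(✓)  11-10  111-0(✓)  111-1(✓)  1110-(✓)  1111-(✓)
size-2^2 implicants → -0-01  -00-1  -010-  0-01-  00-0-  000--  1-1-0(✓)  1-1-1(✓)  1-10-(✓)  1-11-(✓)  10--1  101--(✓)  111--(✓)
size-2^3 implicants → 1-1--
Unchecked terms (primes): -0-01, -00-1, -010-, -1010, 0-01-, 00-0-, 000--, 1-1--, 10--1, 11-10
Minterm coverage:
  m0 ⊆ 00-0-,000--
  m2 ⊆ 0-01-,000--
  m3 ⊆ -00-1,0-01-,000--
  m4 ⊆ -010-,00-0-
  m10 ⊆ -1010,0-01-
  m11 ⊆ 0-01- [E]
  m17 ⊆ -0-01,-00-1,10--1
  m20 ⊆ -010-,1-1--
  m21 ⊆ -0-01,-010-,1-1--,10--1
  m22 ⊆ 1-1-- [E]
  m23 ⊆ 1-1--,10--1
  m26 ⊆ -1010,11-10
  m28 ⊆ 1-1-- [E]
  m29 ⊆ 1-1-- [E]
  m30 ⊆ 1-1--,11-10
  m31 ⊆ 1-1-- [E]
E = {0-01-, 1-1--}

2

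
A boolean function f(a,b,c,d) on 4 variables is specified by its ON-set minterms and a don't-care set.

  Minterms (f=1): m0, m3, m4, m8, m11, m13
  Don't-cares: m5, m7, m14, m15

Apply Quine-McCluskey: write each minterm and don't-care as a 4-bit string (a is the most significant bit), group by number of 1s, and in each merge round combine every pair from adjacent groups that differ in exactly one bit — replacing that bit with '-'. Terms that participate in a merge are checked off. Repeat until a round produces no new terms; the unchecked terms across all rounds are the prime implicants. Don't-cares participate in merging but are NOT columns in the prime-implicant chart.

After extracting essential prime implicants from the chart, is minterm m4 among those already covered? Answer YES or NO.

size-2^0 implicants → 0000(✓)  0011(✓)  0100(✓)  0101(✓)  0111(✓)  1000(✓)  1011(✓)  1101(✓)  1110(✓)  1111(✓)
size-2^1 implicants → -000  -011(✓)  -101(✓)  -111(✓)  0-00  0-11(✓)  01-1(✓)  010-  1-11(✓)  11-1(✓)  111-
size-2^2 implicants → --11  -1-1
Unchecked terms (primes): --11, -000, -1-1, 0-00, 010-, 111-
Minterm coverage:
  m0 ⊆ -000,0-00
  m3 ⊆ --11 [E]
  m4 ⊆ 0-00,010-
  m8 ⊆ -000 [E]
  m11 ⊆ --11 [E]
  m13 ⊆ -1-1 [E]
E = {--11, -000, -1-1}

NO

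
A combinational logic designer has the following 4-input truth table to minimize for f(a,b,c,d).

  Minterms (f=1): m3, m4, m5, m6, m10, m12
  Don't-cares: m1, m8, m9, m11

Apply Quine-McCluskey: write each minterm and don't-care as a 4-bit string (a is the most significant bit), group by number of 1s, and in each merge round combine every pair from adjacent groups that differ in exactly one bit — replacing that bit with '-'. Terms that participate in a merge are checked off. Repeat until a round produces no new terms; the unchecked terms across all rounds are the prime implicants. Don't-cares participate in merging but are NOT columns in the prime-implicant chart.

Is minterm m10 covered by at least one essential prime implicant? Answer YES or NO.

size-2^0 implicants → 0001(✓)  0011(✓)  0100(✓)  0101(✓)  0110(✓)  1000(✓)  1001(✓)  1010(✓)  1011(✓)  1100(✓)
size-2^1 implicants → -001(✓)  -011(✓)  -100  0-01  00-1(✓)  01-0  010-  1-00  10-0(✓)  10-1(✓)  100-(✓)  101-(✓)
size-2^2 implicants → -0-1  10--
Unchecked terms (primes): -0-1, -100, 0-01, 01-0, 010-, 1-00, 10--
Minterm coverage:
  m3 ⊆ -0-1 [E]
  m4 ⊆ -100,01-0,010-
  m5 ⊆ 0-01,010-
  m6 ⊆ 01-0 [E]
  m10 ⊆ 10-- [E]
  m12 ⊆ -100,1-00
E = {-0-1, 01-0, 10--}

YES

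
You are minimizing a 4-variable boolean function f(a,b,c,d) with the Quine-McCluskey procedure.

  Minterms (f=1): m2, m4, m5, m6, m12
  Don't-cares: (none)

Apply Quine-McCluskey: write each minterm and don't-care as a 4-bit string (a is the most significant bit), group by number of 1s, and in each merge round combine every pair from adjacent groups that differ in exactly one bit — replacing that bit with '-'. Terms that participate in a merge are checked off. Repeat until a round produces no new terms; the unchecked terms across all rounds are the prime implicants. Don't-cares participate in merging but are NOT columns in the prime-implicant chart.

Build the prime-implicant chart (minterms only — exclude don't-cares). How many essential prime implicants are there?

3

size-2^0 implicants → 0010(✓)  0100(✓)  0101(✓)  0110(✓)  1100(✓)
size-2^1 implicants → -100  0-10  01-0  010-
Unchecked terms (primes): -100, 0-10, 01-0, 010-
Minterm coverage:
  m2 ⊆ 0-10 [E]
  m4 ⊆ -100,01-0,010-
  m5 ⊆ 010- [E]
  m6 ⊆ 0-10,01-0
  m12 ⊆ -100 [E]
E = {-100, 0-10, 010-}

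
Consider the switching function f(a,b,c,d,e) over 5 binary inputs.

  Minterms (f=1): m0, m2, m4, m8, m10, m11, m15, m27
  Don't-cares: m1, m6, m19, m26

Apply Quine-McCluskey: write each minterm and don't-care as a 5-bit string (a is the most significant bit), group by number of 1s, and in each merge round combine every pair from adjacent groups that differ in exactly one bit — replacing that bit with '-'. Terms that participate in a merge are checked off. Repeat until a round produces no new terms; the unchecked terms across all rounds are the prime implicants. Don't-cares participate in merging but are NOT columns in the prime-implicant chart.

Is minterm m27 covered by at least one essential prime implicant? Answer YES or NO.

[col 0] 00000*, 00001*, 00010*, 00100*, 00110*, 01000*, 01010*, 01011*, 01111*, 10011*, 11010*, 11011*
[col 1] -1010*, -1011*, 0-000*, 0-010*, 00-00*, 00-10*, 000-0*, 0000-, 001-0*, 01-11, 010-0*, 0101-*, 1-011, 1101-*
[col 2] -101-, 0-0-0, 00--0
Prime implicants: -101-, 0-0-0, 00--0, 0000-, 01-11, 1-011
PI chart (minterm → PIs covering it):
  0 | 0-0-0,00--0,0000-
  2 | 0-0-0,00--0
  4 | 00--0  (sole → essential)
  8 | 0-0-0  (sole → essential)
  10 | -101-,0-0-0
  11 | -101-,01-11
  15 | 01-11  (sole → essential)
  27 | -101-,1-011
Essential prime implicants: 0-0-0, 00--0, 01-11

NO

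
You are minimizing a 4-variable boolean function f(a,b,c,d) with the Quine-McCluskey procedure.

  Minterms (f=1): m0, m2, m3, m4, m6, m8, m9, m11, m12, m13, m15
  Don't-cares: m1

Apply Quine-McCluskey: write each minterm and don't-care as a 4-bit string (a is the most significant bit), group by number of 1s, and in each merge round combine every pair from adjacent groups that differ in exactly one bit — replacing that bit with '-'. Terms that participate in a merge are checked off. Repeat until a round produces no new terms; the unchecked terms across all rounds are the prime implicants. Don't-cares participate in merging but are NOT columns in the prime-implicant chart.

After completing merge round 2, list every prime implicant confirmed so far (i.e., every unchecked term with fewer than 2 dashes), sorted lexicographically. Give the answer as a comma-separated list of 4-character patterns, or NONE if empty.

Round 0: 0000✓ 0001✓ 0010✓ 0011✓ 0100✓ 0110✓ 1000✓ 1001✓ 1011✓ 1100✓ 1101✓ 1111✓
Round 1: -000✓ -001✓ -011✓ -100✓ 0-00✓ 0-10✓ 00-0✓ 00-1✓ 000-✓ 001-✓ 01-0✓ 1-00✓ 1-01✓ 1-11✓ 10-1✓ 100-✓ 11-1✓ 110-✓
Round 2: --00 -0-1 -00- 0--0 00-- 1--1 1-0-
PIs = {--00, -0-1, -00-, 0--0, 00--, 1--1, 1-0-}

NONE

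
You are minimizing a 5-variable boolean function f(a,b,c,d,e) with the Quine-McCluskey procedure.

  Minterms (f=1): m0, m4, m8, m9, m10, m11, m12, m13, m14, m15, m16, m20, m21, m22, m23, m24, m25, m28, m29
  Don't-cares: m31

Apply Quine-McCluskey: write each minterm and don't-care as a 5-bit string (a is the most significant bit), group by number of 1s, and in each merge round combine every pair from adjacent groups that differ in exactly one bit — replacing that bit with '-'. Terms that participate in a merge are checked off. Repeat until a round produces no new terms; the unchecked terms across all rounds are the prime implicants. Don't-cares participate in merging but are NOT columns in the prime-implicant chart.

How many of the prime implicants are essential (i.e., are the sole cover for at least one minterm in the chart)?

Round 0: 00000✓ 00100✓ 01000✓ 01001✓ 01010✓ 01011✓ 01100✓ 01101✓ 01110✓ 01111✓ 10000✓ 10100✓ 10101✓ 10110✓ 10111✓ 11000✓ 11001✓ 11100✓ 11101✓ 11111✓
Round 1: -0000✓ -0100✓ -1000✓ -1001✓ -1100✓ -1101✓ -1111✓ 0-000✓ 0-100✓ 00-00✓ 01-00✓ 01-01✓ 01-10✓ 01-11✓ 010-0✓ 010-1✓ 0100-✓ 0101-✓ 011-0✓ 011-1✓ 0110-✓ 0111-✓ 1-000✓ 1-100✓ 1-101✓ 1-111✓ 10-00✓ 101-0✓ 101-1✓ 1010-✓ 1011-✓ 11-00✓ 11-01✓ 1100-✓ 111-1✓ 1110-✓
Round 2: --000✓ --100✓ -0-00✓ -1-00✓ -1-01✓ -100-✓ -11-1 -110-✓ 0--00✓ 01--0✓ 01--1✓ 01-0-✓ 01-1-✓ 010--✓ 011--✓ 1--00✓ 1-1-1 1-10- 101-- 11-0-✓
Round 3: ---00 -1-0- 01---
PIs = {---00, -1-0-, -11-1, 01---, 1-1-1, 1-10-, 101--}
Coverage chart:
  m0: ---00 ←essential
  m4: ---00 ←essential
  m8: ---00,-1-0-,01---
  m9: -1-0-,01---
  m10: 01--- ←essential
  m11: 01--- ←essential
  m12: ---00,-1-0-,01---
  m13: -1-0-,-11-1,01---
  m14: 01--- ←essential
  m15: -11-1,01---
  m16: ---00 ←essential
  m20: ---00,1-10-,101--
  m21: 1-1-1,1-10-,101--
  m22: 101-- ←essential
  m23: 1-1-1,101--
  m24: ---00,-1-0-
  m25: -1-0- ←essential
  m28: ---00,-1-0-,1-10-
  m29: -1-0-,-11-1,1-1-1,1-10-
Essential: ---00, -1-0-, 01---, 101--

4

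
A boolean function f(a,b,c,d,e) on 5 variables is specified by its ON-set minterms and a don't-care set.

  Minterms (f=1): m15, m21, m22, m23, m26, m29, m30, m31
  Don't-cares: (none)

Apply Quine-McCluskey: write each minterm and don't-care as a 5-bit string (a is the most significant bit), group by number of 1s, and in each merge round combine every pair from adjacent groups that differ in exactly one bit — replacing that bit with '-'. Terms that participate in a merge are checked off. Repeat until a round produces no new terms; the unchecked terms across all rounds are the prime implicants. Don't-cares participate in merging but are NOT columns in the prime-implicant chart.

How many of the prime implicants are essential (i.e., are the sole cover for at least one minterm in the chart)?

4

Round 0: 01111✓ 10101✓ 10110✓ 10111✓ 11010✓ 11101✓ 11110✓ 11111✓
Round 1: -1111 1-101✓ 1-110✓ 1-111✓ 101-1✓ 1011-✓ 11-10 111-1✓ 1111-✓
Round 2: 1-1-1 1-11-
PIs = {-1111, 1-1-1, 1-11-, 11-10}
Coverage chart:
  m15: -1111 ←essential
  m21: 1-1-1 ←essential
  m22: 1-11- ←essential
  m23: 1-1-1,1-11-
  m26: 11-10 ←essential
  m29: 1-1-1 ←essential
  m30: 1-11-,11-10
  m31: -1111,1-1-1,1-11-
Essential: -1111, 1-1-1, 1-11-, 11-10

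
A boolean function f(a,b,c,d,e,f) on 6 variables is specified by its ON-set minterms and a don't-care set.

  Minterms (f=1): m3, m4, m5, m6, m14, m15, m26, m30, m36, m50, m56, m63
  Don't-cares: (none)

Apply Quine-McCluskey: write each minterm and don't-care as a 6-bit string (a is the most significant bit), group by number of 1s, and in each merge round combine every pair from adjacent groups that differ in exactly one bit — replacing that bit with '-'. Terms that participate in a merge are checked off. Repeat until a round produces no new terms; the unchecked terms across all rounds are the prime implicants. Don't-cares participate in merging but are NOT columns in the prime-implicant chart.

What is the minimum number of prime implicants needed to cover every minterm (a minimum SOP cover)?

[col 0] 000011, 000100*, 000101*, 000110*, 001110*, 001111*, 011010*, 011110*, 100100*, 110010, 111000, 111111
[col 1] -00100, 0-1110, 00-110, 0001-0, 00010-, 00111-, 011-10
Prime implicants: -00100, 0-1110, 00-110, 000011, 0001-0, 00010-, 00111-, 011-10, 110010, 111000, 111111
PI chart (minterm → PIs covering it):
  3 | 000011  (sole → essential)
  4 | -00100,0001-0,00010-
  5 | 00010-  (sole → essential)
  6 | 00-110,0001-0
  14 | 0-1110,00-110,00111-
  15 | 00111-  (sole → essential)
  26 | 011-10  (sole → essential)
  30 | 0-1110,011-10
  36 | -00100  (sole → essential)
  50 | 110010  (sole → essential)
  56 | 111000  (sole → essential)
  63 | 111111  (sole → essential)
Essential prime implicants: -00100, 000011, 00010-, 00111-, 011-10, 110010, 111000, 111111
Petrick residual → 00-110
Minimum SOP uses 9 PIs: b'c'de'f' + a'b'def' + a'b'c'd'ef + a'b'c'de' + a'b'cde + a'bcef' + abc'd'ef' + abcd'e'f' + abcdef

9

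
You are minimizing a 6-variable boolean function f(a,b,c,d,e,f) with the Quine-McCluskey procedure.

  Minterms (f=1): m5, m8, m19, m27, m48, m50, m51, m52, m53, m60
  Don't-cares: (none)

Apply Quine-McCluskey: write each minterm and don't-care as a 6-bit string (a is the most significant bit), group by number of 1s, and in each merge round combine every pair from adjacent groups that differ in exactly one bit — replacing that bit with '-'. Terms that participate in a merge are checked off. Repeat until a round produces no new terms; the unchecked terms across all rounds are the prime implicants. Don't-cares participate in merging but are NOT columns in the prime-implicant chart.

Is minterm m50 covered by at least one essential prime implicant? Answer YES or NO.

NO

[col 0] 000101, 001000, 010011*, 011011*, 110000*, 110010*, 110011*, 110100*, 110101*, 111100*
[col 1] -10011, 01-011, 11-100, 110-00, 1100-0, 11001-, 11010-
Prime implicants: -10011, 000101, 001000, 01-011, 11-100, 110-00, 1100-0, 11001-, 11010-
PI chart (minterm → PIs covering it):
  5 | 000101  (sole → essential)
  8 | 001000  (sole → essential)
  19 | -10011,01-011
  27 | 01-011  (sole → essential)
  48 | 110-00,1100-0
  50 | 1100-0,11001-
  51 | -10011,11001-
  52 | 11-100,110-00,11010-
  53 | 11010-  (sole → essential)
  60 | 11-100  (sole → essential)
Essential prime implicants: 000101, 001000, 01-011, 11-100, 11010-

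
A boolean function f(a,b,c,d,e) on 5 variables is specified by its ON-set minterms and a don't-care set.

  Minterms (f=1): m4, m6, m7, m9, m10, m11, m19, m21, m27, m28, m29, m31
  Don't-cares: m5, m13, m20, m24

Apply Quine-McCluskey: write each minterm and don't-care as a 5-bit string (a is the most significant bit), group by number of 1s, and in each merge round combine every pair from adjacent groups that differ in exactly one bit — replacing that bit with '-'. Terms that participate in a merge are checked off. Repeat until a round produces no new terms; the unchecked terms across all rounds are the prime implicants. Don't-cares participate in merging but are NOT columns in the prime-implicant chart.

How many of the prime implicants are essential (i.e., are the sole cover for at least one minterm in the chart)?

size-2^0 implicants → 00100(✓)  00101(✓)  00110(✓)  00111(✓)  01001(✓)  01010(✓)  01011(✓)  01101(✓)  10011(✓)  10100(✓)  10101(✓)  11000(✓)  11011(✓)  11100(✓)  11101(✓)  11111(✓)
size-2^1 implicants → -0100(✓)  -0101(✓)  -1011  -1101(✓)  0-101(✓)  001-0(✓)  001-1(✓)  0010-(✓)  0011-(✓)  01-01  010-1  0101-  1-011  1-100(✓)  1-101(✓)  1010-(✓)  11-00  11-11  111-1  1110-(✓)
size-2^2 implicants → --101  -010-  001--  1-10-
Unchecked terms (primes): --101, -010-, -1011, 001--, 01-01, 010-1, 0101-, 1-011, 1-10-, 11-00, 11-11, 111-1
Minterm coverage:
  m4 ⊆ -010-,001--
  m6 ⊆ 001-- [E]
  m7 ⊆ 001-- [E]
  m9 ⊆ 01-01,010-1
  m10 ⊆ 0101- [E]
  m11 ⊆ -1011,010-1,0101-
  m19 ⊆ 1-011 [E]
  m21 ⊆ --101,-010-,1-10-
  m27 ⊆ -1011,1-011,11-11
  m28 ⊆ 1-10-,11-00
  m29 ⊆ --101,1-10-,111-1
  m31 ⊆ 11-11,111-1
E = {001--, 0101-, 1-011}

3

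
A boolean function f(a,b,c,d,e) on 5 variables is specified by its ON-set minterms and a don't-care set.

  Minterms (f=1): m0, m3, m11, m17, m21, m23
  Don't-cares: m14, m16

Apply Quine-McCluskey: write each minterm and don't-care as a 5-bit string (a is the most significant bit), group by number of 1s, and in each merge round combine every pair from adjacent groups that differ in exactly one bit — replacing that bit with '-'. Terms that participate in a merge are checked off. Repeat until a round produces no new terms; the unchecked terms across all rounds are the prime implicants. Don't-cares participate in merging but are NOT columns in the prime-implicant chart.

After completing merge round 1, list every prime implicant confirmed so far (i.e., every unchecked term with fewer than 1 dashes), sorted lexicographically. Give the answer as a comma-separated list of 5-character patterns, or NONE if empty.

01110

size-2^0 implicants → 00000(✓)  00011(✓)  01011(✓)  01110  10000(✓)  10001(✓)  10101(✓)  10111(✓)
size-2^1 implicants → -0000  0-011  10-01  1000-  101-1
Unchecked terms (primes): -0000, 0-011, 01110, 10-01, 1000-, 101-1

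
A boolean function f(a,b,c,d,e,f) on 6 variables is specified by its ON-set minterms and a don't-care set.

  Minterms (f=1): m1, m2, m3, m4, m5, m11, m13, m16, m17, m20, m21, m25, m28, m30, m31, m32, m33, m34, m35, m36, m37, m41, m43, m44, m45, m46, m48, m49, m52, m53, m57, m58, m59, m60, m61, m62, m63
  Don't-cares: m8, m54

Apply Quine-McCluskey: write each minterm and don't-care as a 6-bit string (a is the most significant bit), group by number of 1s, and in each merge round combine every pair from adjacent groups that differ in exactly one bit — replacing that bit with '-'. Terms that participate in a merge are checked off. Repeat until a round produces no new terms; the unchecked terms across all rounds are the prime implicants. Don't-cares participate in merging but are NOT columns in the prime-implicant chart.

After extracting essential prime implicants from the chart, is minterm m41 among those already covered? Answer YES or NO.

size-2^0 implicants → 000001(✓)  000010(✓)  000011(✓)  000100(✓)  000101(✓)  001000  001011(✓)  001101(✓)  010000(✓)  010001(✓)  010100(✓)  010101(✓)  011001(✓)  011100(✓)  011110(✓)  011111(✓)  100000(✓)  100001(✓)  100010(✓)  100011(✓)  100100(✓)  100101(✓)  101001(✓)  101011(✓)  101100(✓)  101101(✓)  101110(✓)  110000(✓)  110001(✓)  110100(✓)  110101(✓)  110110(✓)  111001(✓)  111010(✓)  111011(✓)  111100(✓)  111101(✓)  111110(✓)  111111(✓)
size-2^1 implicants → -00001(✓)  -00010(✓)  -00011(✓)  -00100(✓)  -00101(✓)  -01011(✓)  -01101(✓)  -10000(✓)  -10001(✓)  -10100(✓)  -10101(✓)  -11001(✓)  -11100(✓)  -11110(✓)  -11111(✓)  0-0001(✓)  0-0100(✓)  0-0101(✓)  00-011(✓)  00-101(✓)  000-01(✓)  0000-1(✓)  00001-(✓)  00010-(✓)  01-001(✓)  01-100(✓)  010-00(✓)  010-01(✓)  01000-(✓)  01010-(✓)  0111-0(✓)  01111-(✓)  1-0000(✓)  1-0001(✓)  1-0100(✓)  1-0101(✓)  1-1001(✓)  1-1011(✓)  1-1100(✓)  1-1101(✓)  1-1110(✓)  10-001(✓)  10-011(✓)  10-100(✓)  10-101(✓)  100-00(✓)  100-01(✓)  1000-0(✓)  1000-1(✓)  10000-(✓)  10001-(✓)  10010-(✓)  101-01(✓)  1010-1(✓)  1011-0(✓)  10110-(✓)  11-001(✓)  11-100(✓)  11-101(✓)  11-110(✓)  110-00(✓)  110-01(✓)  11000-(✓)  1101-0(✓)  11010-(✓)  111-01(✓)  111-10(✓)  111-11(✓)  1110-1(✓)  11101-(✓)  1111-0(✓)  1111-1(✓)  11110-(✓)  11111-(✓)
size-2^2 implicants → --0001(✓)  --0100(✓)  --0101(✓)  -0-011  -0-101  -00-01(✓)  -000-1  -0001-  -0010-(✓)  -1-001  -1-100  -10-00(✓)  -10-01(✓)  -1000-(✓)  -1010-(✓)  -111-0  -1111-  0-0-01(✓)  0-010-(✓)  010-0-(✓)  1--001(✓)  1--100(✓)  1--101(✓)  1-0-00(✓)  1-0-01(✓)  1-000-(✓)  1-010-(✓)  1-1-01(✓)  1-10-1  1-11-0  1-110-(✓)  10--01(✓)  10-0-1  10-10-(✓)  100-0-(✓)  1000--  11--01(✓)  11-1-0  11-10-(✓)  110-0-(✓)  111--1  111-1-  1111--
size-2^3 implicants → --0-01  --010-  -10-0-  1---01  1--10-  1-0-0-
Unchecked terms (primes): --0-01, --010-, -0-011, -0-101, -000-1, -0001-, -1-001, -1-100, -10-0-, -111-0, -1111-, 001000, 1---01, 1--10-, 1-0-0-, 1-10-1, 1-11-0, 10-0-1, 1000--, 11-1-0, 111--1, 111-1-, 1111--
Minterm coverage:
  m1 ⊆ --0-01,-000-1
  m2 ⊆ -0001- [E]
  m3 ⊆ -0-011,-000-1,-0001-
  m4 ⊆ --010- [E]
  m5 ⊆ --0-01,--010-,-0-101
  m11 ⊆ -0-011 [E]
  m13 ⊆ -0-101 [E]
  m16 ⊆ -10-0- [E]
  m17 ⊆ --0-01,-1-001,-10-0-
  m20 ⊆ --010-,-1-100,-10-0-
  m21 ⊆ --0-01,--010-,-10-0-
  m25 ⊆ -1-001 [E]
  m28 ⊆ -1-100,-111-0
  m30 ⊆ -111-0,-1111-
  m31 ⊆ -1111- [E]
  m32 ⊆ 1-0-0-,1000--
  m33 ⊆ --0-01,-000-1,1---01,1-0-0-,10-0-1,1000--
  m34 ⊆ -0001-,1000--
  m35 ⊆ -0-011,-000-1,-0001-,10-0-1,1000--
  m36 ⊆ --010-,1--10-,1-0-0-
  m37 ⊆ --0-01,--010-,-0-101,1---01,1--10-,1-0-0-
  m41 ⊆ 1---01,1-10-1,10-0-1
  m43 ⊆ -0-011,1-10-1,10-0-1
  m44 ⊆ 1--10-,1-11-0
  m45 ⊆ -0-101,1---01,1--10-
  m46 ⊆ 1-11-0 [E]
  m48 ⊆ -10-0-,1-0-0-
  m49 ⊆ --0-01,-1-001,-10-0-,1---01,1-0-0-
  m52 ⊆ --010-,-1-100,-10-0-,1--10-,1-0-0-,11-1-0
  m53 ⊆ --0-01,--010-,-10-0-,1---01,1--10-,1-0-0-
  m57 ⊆ -1-001,1---01,1-10-1,111--1
  m58 ⊆ 111-1- [E]
  m59 ⊆ 1-10-1,111--1,111-1-
  m60 ⊆ -1-100,-111-0,1--10-,1-11-0,11-1-0,1111--
  m61 ⊆ 1---01,1--10-,111--1,1111--
  m62 ⊆ -111-0,-1111-,1-11-0,11-1-0,111-1-,1111--
  m63 ⊆ -1111-,111--1,111-1-,1111--
E = {--010-, -0-011, -0-101, -0001-, -1-001, -10-0-, -1111-, 1-11-0, 111-1-}

NO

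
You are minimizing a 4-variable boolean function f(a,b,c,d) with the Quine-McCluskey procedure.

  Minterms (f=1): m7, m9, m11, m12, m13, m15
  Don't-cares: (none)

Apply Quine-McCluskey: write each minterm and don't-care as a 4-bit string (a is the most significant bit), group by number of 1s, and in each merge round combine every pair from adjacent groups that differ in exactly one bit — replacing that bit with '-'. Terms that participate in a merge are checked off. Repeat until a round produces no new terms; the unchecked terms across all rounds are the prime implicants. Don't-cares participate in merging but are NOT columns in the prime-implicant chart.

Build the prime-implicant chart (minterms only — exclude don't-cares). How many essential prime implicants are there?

size-2^0 implicants → 0111(✓)  1001(✓)  1011(✓)  1100(✓)  1101(✓)  1111(✓)
size-2^1 implicants → -111  1-01(✓)  1-11(✓)  10-1(✓)  11-1(✓)  110-
size-2^2 implicants → 1--1
Unchecked terms (primes): -111, 1--1, 110-
Minterm coverage:
  m7 ⊆ -111 [E]
  m9 ⊆ 1--1 [E]
  m11 ⊆ 1--1 [E]
  m12 ⊆ 110- [E]
  m13 ⊆ 1--1,110-
  m15 ⊆ -111,1--1
E = {-111, 1--1, 110-}

3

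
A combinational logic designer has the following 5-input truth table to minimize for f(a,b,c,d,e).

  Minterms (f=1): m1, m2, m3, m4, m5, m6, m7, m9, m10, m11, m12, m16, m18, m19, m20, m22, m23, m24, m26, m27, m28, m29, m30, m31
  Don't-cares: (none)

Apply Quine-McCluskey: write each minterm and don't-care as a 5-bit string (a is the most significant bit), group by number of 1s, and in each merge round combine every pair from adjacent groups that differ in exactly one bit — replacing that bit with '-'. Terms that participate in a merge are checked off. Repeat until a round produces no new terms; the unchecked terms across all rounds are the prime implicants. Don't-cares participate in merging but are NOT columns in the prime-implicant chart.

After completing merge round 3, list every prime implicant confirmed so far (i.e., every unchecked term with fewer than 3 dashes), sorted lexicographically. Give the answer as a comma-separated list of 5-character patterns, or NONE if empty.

Round 0: 00001✓ 00010✓ 00011✓ 00100✓ 00101✓ 00110✓ 00111✓ 01001✓ 01010✓ 01011✓ 01100✓ 10000✓ 10010✓ 10011✓ 10100✓ 10110✓ 10111✓ 11000✓ 11010✓ 11011✓ 11100✓ 11101✓ 11110✓ 11111✓
Round 1: -0010✓ -0011✓ -0100✓ -0110✓ -0111✓ -1010✓ -1011✓ -1100✓ 0-001✓ 0-010✓ 0-011✓ 0-100✓ 00-01✓ 00-10✓ 00-11✓ 000-1✓ 0001-✓ 001-0✓ 001-1✓ 0010-✓ 0011-✓ 010-1✓ 0101-✓ 1-000✓ 1-010✓ 1-011✓ 1-100✓ 1-110✓ 1-111✓ 10-00✓ 10-10✓ 10-11✓ 100-0✓ 1001-✓ 101-0✓ 1011-✓ 11-00✓ 11-10✓ 11-11✓ 110-0✓ 1101-✓ 111-0✓ 111-1✓ 1110-✓ 1111-✓
Round 2: --010✓ --011✓ --100 -0-10✓ -0-11✓ -001-✓ -01-0 -011-✓ -101-✓ 0-0-1 0-01-✓ 00--1 00-1-✓ 001-- 1--00✓ 1--10✓ 1--11✓ 1-0-0✓ 1-01-✓ 1-1-0✓ 1-11-✓ 10--0✓ 10-1-✓ 11--0✓ 11-1-✓ 111--
Round 3: --01- -0-1- 1---0 1--1-
PIs = {--01-, --100, -0-1-, -01-0, 0-0-1, 00--1, 001--, 1---0, 1--1-, 111--}

--100, -01-0, 0-0-1, 00--1, 001--, 111--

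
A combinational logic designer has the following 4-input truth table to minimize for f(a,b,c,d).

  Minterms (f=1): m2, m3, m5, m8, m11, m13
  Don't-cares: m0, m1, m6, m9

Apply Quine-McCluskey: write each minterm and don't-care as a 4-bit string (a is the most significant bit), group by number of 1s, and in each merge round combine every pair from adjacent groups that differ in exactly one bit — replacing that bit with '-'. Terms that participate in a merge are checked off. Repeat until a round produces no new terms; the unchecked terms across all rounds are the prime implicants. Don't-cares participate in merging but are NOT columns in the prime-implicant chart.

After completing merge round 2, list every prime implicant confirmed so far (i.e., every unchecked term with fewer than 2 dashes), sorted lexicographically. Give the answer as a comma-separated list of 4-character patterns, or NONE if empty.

[col 0] 0000*, 0001*, 0010*, 0011*, 0101*, 0110*, 1000*, 1001*, 1011*, 1101*
[col 1] -000*, -001*, -011*, -101*, 0-01*, 0-10, 00-0*, 00-1*, 000-*, 001-*, 1-01*, 10-1*, 100-*
[col 2] --01, -0-1, -00-, 00--
Prime implicants: --01, -0-1, -00-, 0-10, 00--

0-10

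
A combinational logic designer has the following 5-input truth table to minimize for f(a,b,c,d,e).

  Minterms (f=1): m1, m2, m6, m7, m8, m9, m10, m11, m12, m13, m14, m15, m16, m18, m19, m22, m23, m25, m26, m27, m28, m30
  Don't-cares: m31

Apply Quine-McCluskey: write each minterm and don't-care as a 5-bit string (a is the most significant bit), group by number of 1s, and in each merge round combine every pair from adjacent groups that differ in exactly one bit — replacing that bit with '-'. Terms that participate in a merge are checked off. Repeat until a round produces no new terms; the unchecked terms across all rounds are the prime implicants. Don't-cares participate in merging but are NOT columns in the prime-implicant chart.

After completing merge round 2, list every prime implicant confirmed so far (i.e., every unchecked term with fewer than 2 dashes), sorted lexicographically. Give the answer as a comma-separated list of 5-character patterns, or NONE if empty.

0-001, 100-0

size-2^0 implicants → 00001(✓)  00010(✓)  00110(✓)  00111(✓)  01000(✓)  01001(✓)  01010(✓)  01011(✓)  01100(✓)  01101(✓)  01110(✓)  01111(✓)  10000(✓)  10010(✓)  10011(✓)  10110(✓)  10111(✓)  11001(✓)  11010(✓)  11011(✓)  11100(✓)  11110(✓)  11111(✓)
size-2^1 implicants → -0010(✓)  -0110(✓)  -0111(✓)  -1001(✓)  -1010(✓)  -1011(✓)  -1100(✓)  -1110(✓)  -1111(✓)  0-001  0-010(✓)  0-110(✓)  0-111(✓)  00-10(✓)  0011-(✓)  01-00(✓)  01-01(✓)  01-10(✓)  01-11(✓)  010-0(✓)  010-1(✓)  0100-(✓)  0101-(✓)  011-0(✓)  011-1(✓)  0110-(✓)  0111-(✓)  1-010(✓)  1-011(✓)  1-110(✓)  1-111(✓)  10-10(✓)  10-11(✓)  100-0  1001-(✓)  1011-(✓)  11-10(✓)  11-11(✓)  110-1(✓)  1101-(✓)  111-0(✓)  1111-(✓)
size-2^2 implicants → --010(✓)  --110(✓)  --111(✓)  -0-10(✓)  -011-(✓)  -1-10(✓)  -1-11(✓)  -10-1  -101-(✓)  -11-0  -111-(✓)  0--10(✓)  0-11-(✓)  01--0(✓)  01--1(✓)  01-0-(✓)  01-1-(✓)  010--(✓)  011--(✓)  1--10(✓)  1--11(✓)  1-01-(✓)  1-11-(✓)  10-1-(✓)  11-1-(✓)
size-2^3 implicants → ---10  --11-  -1-1-  01---  1--1-
Unchecked terms (primes): ---10, --11-, -1-1-, -10-1, -11-0, 0-001, 01---, 1--1-, 100-0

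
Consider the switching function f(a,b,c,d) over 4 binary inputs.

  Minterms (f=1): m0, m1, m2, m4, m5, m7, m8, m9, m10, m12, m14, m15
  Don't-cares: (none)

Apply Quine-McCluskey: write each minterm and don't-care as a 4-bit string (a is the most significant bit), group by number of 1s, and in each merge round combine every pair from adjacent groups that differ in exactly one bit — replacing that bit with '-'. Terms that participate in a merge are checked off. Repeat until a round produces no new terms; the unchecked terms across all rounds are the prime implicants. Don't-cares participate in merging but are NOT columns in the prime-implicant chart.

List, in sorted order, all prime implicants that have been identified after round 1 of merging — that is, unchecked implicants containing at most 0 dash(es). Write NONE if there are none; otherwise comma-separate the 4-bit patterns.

Round 0: 0000✓ 0001✓ 0010✓ 0100✓ 0101✓ 0111✓ 1000✓ 1001✓ 1010✓ 1100✓ 1110✓ 1111✓
Round 1: -000✓ -001✓ -010✓ -100✓ -111 0-00✓ 0-01✓ 00-0✓ 000-✓ 01-1 010-✓ 1-00✓ 1-10✓ 10-0✓ 100-✓ 11-0✓ 111-
Round 2: --00 -0-0 -00- 0-0- 1--0
PIs = {--00, -0-0, -00-, -111, 0-0-, 01-1, 1--0, 111-}

NONE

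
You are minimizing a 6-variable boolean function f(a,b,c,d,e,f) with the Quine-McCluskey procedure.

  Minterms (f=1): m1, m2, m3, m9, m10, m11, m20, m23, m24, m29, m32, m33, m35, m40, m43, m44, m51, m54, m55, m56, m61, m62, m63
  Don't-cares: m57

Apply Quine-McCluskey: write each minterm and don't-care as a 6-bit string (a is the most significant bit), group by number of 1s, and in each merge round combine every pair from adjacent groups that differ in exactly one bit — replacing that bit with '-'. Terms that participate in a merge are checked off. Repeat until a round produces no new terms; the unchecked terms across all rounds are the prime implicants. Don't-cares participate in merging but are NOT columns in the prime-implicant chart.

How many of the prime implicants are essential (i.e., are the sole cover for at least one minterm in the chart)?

size-2^0 implicants → 000001(✓)  000010(✓)  000011(✓)  001001(✓)  001010(✓)  001011(✓)  010100  010111(✓)  011000(✓)  011101(✓)  100000(✓)  100001(✓)  100011(✓)  101000(✓)  101011(✓)  101100(✓)  110011(✓)  110110(✓)  110111(✓)  111000(✓)  111001(✓)  111101(✓)  111110(✓)  111111(✓)
size-2^1 implicants → -00001(✓)  -00011(✓)  -01011(✓)  -10111  -11000  -11101  00-001(✓)  00-010(✓)  00-011(✓)  0000-1(✓)  00001-(✓)  0010-1(✓)  00101-(✓)  1-0011  1-1000  10-000  10-011(✓)  1000-1(✓)  10000-  101-00  11-110(✓)  11-111(✓)  110-11  11011-(✓)  111-01  11100-  1111-1  11111-(✓)
size-2^2 implicants → -0-011  -000-1  00-0-1  00-01-  11-11-
Unchecked terms (primes): -0-011, -000-1, -10111, -11000, -11101, 00-0-1, 00-01-, 010100, 1-0011, 1-1000, 10-000, 10000-, 101-00, 11-11-, 110-11, 111-01, 11100-, 1111-1
Minterm coverage:
  m1 ⊆ -000-1,00-0-1
  m2 ⊆ 00-01- [E]
  m3 ⊆ -0-011,-000-1,00-0-1,00-01-
  m9 ⊆ 00-0-1 [E]
  m10 ⊆ 00-01- [E]
  m11 ⊆ -0-011,00-0-1,00-01-
  m20 ⊆ 010100 [E]
  m23 ⊆ -10111 [E]
  m24 ⊆ -11000 [E]
  m29 ⊆ -11101 [E]
  m32 ⊆ 10-000,10000-
  m33 ⊆ -000-1,10000-
  m35 ⊆ -0-011,-000-1,1-0011
  m40 ⊆ 1-1000,10-000,101-00
  m43 ⊆ -0-011 [E]
  m44 ⊆ 101-00 [E]
  m51 ⊆ 1-0011,110-11
  m54 ⊆ 11-11- [E]
  m55 ⊆ -10111,11-11-,110-11
  m56 ⊆ -11000,1-1000,11100-
  m61 ⊆ -11101,111-01,1111-1
  m62 ⊆ 11-11- [E]
  m63 ⊆ 11-11-,1111-1
E = {-0-011, -10111, -11000, -11101, 00-0-1, 00-01-, 010100, 101-00, 11-11-}

9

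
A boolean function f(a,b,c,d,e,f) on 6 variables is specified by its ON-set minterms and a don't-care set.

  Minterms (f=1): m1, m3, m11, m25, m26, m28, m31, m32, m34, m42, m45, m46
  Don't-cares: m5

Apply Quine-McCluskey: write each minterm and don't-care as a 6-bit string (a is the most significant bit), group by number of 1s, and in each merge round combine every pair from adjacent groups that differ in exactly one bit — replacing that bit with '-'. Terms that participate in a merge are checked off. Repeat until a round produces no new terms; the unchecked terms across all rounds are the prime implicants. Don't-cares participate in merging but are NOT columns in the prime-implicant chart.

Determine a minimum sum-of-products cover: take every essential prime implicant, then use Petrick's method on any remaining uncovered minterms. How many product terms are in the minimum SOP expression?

9

[col 0] 000001*, 000011*, 000101*, 001011*, 011001, 011010, 011100, 011111, 100000*, 100010*, 101010*, 101101, 101110*
[col 1] 00-011, 000-01, 0000-1, 10-010, 1000-0, 101-10
Prime implicants: 00-011, 000-01, 0000-1, 011001, 011010, 011100, 011111, 10-010, 1000-0, 101-10, 101101
PI chart (minterm → PIs covering it):
  1 | 000-01,0000-1
  3 | 00-011,0000-1
  11 | 00-011  (sole → essential)
  25 | 011001  (sole → essential)
  26 | 011010  (sole → essential)
  28 | 011100  (sole → essential)
  31 | 011111  (sole → essential)
  32 | 1000-0  (sole → essential)
  34 | 10-010,1000-0
  42 | 10-010,101-10
  45 | 101101  (sole → essential)
  46 | 101-10  (sole → essential)
Essential prime implicants: 00-011, 011001, 011010, 011100, 011111, 1000-0, 101-10, 101101
Petrick residual → 000-01
Minimum SOP uses 9 PIs: a'b'd'ef + a'b'c'e'f + a'bcd'e'f + a'bcd'ef' + a'bcde'f' + a'bcdef + ab'c'd'f' + ab'cef' + ab'cde'f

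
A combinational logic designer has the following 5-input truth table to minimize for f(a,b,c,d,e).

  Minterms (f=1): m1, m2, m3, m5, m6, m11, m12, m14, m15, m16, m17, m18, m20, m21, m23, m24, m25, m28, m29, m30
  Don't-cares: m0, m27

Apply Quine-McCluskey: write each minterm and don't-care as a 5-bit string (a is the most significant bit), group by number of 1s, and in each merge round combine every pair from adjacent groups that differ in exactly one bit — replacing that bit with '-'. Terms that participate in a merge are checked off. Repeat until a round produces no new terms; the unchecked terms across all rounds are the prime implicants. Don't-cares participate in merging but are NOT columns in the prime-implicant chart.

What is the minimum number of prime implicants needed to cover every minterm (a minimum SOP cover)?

8

Round 0: 00000✓ 00001✓ 00010✓ 00011✓ 00101✓ 00110✓ 01011✓ 01100✓ 01110✓ 01111✓ 10000✓ 10001✓ 10010✓ 10100✓ 10101✓ 10111✓ 11000✓ 11001✓ 11011✓ 11100✓ 11101✓ 11110✓
Round 1: -0000✓ -0001✓ -0010✓ -0101✓ -1011 -1100✓ -1110✓ 0-011 0-110 00-01✓ 00-10 000-0✓ 000-1✓ 0000-✓ 0001-✓ 01-11 011-0✓ 0111- 1-000✓ 1-001✓ 1-100✓ 1-101✓ 10-00✓ 10-01✓ 100-0✓ 1000-✓ 101-1 1010-✓ 11-00✓ 11-01✓ 110-1 1100-✓ 111-0✓ 1110-✓
Round 2: -0-01 -00-0 -000- -11-0 000-- 1--00✓ 1--01✓ 1-00-✓ 1-10-✓ 10-0-✓ 11-0-✓
Round 3: 1--0-
PIs = {-0-01, -00-0, -000-, -1011, -11-0, 0-011, 0-110, 00-10, 000--, 01-11, 0111-, 1--0-, 101-1, 110-1}
Coverage chart:
  m1: -0-01,-000-,000--
  m2: -00-0,00-10,000--
  m3: 0-011,000--
  m5: -0-01 ←essential
  m6: 0-110,00-10
  m11: -1011,0-011,01-11
  m12: -11-0 ←essential
  m14: -11-0,0-110,0111-
  m15: 01-11,0111-
  m16: -00-0,-000-,1--0-
  m17: -0-01,-000-,1--0-
  m18: -00-0 ←essential
  m20: 1--0- ←essential
  m21: -0-01,1--0-,101-1
  m23: 101-1 ←essential
  m24: 1--0- ←essential
  m25: 1--0-,110-1
  m28: -11-0,1--0-
  m29: 1--0- ←essential
  m30: -11-0 ←essential
Essential: -0-01, -00-0, -11-0, 1--0-, 101-1
Petrick residual → 0-011, 0-110, 01-11
Min cover (8 terms): b'd'e + b'c'e' + bce' + a'c'de + a'cde' + a'bde + ad' + ab'ce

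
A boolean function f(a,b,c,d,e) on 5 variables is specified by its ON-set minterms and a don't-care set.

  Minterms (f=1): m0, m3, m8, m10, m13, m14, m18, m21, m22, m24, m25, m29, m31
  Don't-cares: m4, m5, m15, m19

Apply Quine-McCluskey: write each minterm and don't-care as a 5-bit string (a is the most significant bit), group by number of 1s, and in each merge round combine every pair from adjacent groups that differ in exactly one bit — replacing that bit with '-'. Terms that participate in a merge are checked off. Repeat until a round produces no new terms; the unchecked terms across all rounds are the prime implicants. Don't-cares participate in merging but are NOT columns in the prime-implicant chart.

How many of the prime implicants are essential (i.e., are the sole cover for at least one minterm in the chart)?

Round 0: 00000✓ 00011✓ 00100✓ 00101✓ 01000✓ 01010✓ 01101✓ 01110✓ 01111✓ 10010✓ 10011✓ 10101✓ 10110✓ 11000✓ 11001✓ 11101✓ 11111✓
Round 1: -0011 -0101✓ -1000 -1101✓ -1111✓ 0-000 0-101✓ 00-00 0010- 01-10 010-0 011-1✓ 0111- 1-101✓ 10-10 1001- 11-01 1100- 111-1✓
Round 2: --101 -11-1
PIs = {--101, -0011, -1000, -11-1, 0-000, 00-00, 0010-, 01-10, 010-0, 0111-, 10-10, 1001-, 11-01, 1100-}
Coverage chart:
  m0: 0-000,00-00
  m3: -0011 ←essential
  m8: -1000,0-000,010-0
  m10: 01-10,010-0
  m13: --101,-11-1
  m14: 01-10,0111-
  m18: 10-10,1001-
  m21: --101 ←essential
  m22: 10-10 ←essential
  m24: -1000,1100-
  m25: 11-01,1100-
  m29: --101,-11-1,11-01
  m31: -11-1 ←essential
Essential: --101, -0011, -11-1, 10-10

4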